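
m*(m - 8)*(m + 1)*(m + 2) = m^4 - 5*m^3 - 22*m^2 - 16*m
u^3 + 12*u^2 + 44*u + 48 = (u + 2)*(u + 4)*(u + 6)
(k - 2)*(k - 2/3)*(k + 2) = k^3 - 2*k^2/3 - 4*k + 8/3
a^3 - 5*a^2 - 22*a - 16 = (a - 8)*(a + 1)*(a + 2)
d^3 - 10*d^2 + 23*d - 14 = (d - 7)*(d - 2)*(d - 1)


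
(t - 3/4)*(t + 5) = t^2 + 17*t/4 - 15/4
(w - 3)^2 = w^2 - 6*w + 9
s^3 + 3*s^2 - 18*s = s*(s - 3)*(s + 6)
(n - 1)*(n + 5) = n^2 + 4*n - 5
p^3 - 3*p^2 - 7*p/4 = p*(p - 7/2)*(p + 1/2)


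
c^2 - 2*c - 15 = (c - 5)*(c + 3)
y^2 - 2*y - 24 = (y - 6)*(y + 4)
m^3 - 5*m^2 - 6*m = m*(m - 6)*(m + 1)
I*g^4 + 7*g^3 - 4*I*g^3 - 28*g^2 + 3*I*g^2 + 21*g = g*(g - 3)*(g - 7*I)*(I*g - I)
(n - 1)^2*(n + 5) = n^3 + 3*n^2 - 9*n + 5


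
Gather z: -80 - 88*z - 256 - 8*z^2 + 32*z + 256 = -8*z^2 - 56*z - 80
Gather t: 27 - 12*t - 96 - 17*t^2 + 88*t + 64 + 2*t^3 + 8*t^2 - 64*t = 2*t^3 - 9*t^2 + 12*t - 5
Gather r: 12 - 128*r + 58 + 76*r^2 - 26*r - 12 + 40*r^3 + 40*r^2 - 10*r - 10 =40*r^3 + 116*r^2 - 164*r + 48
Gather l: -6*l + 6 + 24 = 30 - 6*l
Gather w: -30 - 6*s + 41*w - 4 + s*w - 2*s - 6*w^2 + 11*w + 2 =-8*s - 6*w^2 + w*(s + 52) - 32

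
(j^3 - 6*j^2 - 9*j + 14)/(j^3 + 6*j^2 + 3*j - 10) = (j - 7)/(j + 5)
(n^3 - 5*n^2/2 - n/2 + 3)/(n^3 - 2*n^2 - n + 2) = (n - 3/2)/(n - 1)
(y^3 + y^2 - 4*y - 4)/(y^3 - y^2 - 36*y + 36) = (y^3 + y^2 - 4*y - 4)/(y^3 - y^2 - 36*y + 36)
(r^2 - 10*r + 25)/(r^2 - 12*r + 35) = (r - 5)/(r - 7)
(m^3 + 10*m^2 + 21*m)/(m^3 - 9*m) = (m + 7)/(m - 3)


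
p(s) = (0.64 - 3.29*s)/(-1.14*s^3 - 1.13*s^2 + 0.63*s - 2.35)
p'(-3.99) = 0.18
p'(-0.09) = 1.23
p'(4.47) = -0.04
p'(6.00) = -0.02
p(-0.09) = -0.39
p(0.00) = -0.27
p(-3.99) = 0.28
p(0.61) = 0.52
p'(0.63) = 0.80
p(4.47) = 0.11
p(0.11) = -0.12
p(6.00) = 0.07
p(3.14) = 0.21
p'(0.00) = 1.33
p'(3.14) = -0.11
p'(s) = (0.64 - 3.29*s)*(3.42*s^2 + 2.26*s - 0.63)/(-1.14*s^3 - 1.13*s^2 + 0.63*s - 2.35)^2 - 3.29/(-1.14*s^3 - 1.13*s^2 + 0.63*s - 2.35)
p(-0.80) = -1.09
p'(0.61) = 0.85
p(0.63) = 0.53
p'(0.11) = 1.42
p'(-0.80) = 1.01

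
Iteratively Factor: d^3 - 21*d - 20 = (d + 1)*(d^2 - d - 20) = (d - 5)*(d + 1)*(d + 4)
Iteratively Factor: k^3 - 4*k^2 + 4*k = (k)*(k^2 - 4*k + 4) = k*(k - 2)*(k - 2)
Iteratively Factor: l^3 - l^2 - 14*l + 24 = (l - 3)*(l^2 + 2*l - 8) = (l - 3)*(l - 2)*(l + 4)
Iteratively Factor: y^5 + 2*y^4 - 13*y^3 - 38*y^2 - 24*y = (y)*(y^4 + 2*y^3 - 13*y^2 - 38*y - 24) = y*(y + 2)*(y^3 - 13*y - 12) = y*(y - 4)*(y + 2)*(y^2 + 4*y + 3) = y*(y - 4)*(y + 2)*(y + 3)*(y + 1)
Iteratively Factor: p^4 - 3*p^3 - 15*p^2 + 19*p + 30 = (p + 1)*(p^3 - 4*p^2 - 11*p + 30) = (p - 2)*(p + 1)*(p^2 - 2*p - 15) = (p - 5)*(p - 2)*(p + 1)*(p + 3)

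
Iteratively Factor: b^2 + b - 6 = (b - 2)*(b + 3)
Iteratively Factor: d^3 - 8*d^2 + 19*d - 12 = (d - 3)*(d^2 - 5*d + 4) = (d - 4)*(d - 3)*(d - 1)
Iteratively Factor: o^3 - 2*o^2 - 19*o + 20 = (o - 5)*(o^2 + 3*o - 4) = (o - 5)*(o - 1)*(o + 4)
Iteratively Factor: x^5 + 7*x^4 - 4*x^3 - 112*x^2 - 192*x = (x)*(x^4 + 7*x^3 - 4*x^2 - 112*x - 192) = x*(x - 4)*(x^3 + 11*x^2 + 40*x + 48) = x*(x - 4)*(x + 3)*(x^2 + 8*x + 16) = x*(x - 4)*(x + 3)*(x + 4)*(x + 4)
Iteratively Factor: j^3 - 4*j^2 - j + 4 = (j + 1)*(j^2 - 5*j + 4) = (j - 4)*(j + 1)*(j - 1)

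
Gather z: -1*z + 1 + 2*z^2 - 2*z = 2*z^2 - 3*z + 1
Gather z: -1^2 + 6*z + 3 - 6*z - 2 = 0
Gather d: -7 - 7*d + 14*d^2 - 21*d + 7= 14*d^2 - 28*d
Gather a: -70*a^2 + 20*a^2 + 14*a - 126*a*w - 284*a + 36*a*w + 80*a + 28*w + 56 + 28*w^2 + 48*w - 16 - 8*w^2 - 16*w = -50*a^2 + a*(-90*w - 190) + 20*w^2 + 60*w + 40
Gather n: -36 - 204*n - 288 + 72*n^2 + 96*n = 72*n^2 - 108*n - 324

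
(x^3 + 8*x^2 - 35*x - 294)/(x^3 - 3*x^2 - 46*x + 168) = (x + 7)/(x - 4)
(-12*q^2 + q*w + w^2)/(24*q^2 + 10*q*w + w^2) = (-3*q + w)/(6*q + w)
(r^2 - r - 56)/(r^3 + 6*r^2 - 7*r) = (r - 8)/(r*(r - 1))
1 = 1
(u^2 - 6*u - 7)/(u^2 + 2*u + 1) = (u - 7)/(u + 1)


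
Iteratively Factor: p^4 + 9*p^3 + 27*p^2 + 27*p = (p + 3)*(p^3 + 6*p^2 + 9*p) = (p + 3)^2*(p^2 + 3*p) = (p + 3)^3*(p)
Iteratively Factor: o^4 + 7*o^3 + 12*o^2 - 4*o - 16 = (o - 1)*(o^3 + 8*o^2 + 20*o + 16) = (o - 1)*(o + 2)*(o^2 + 6*o + 8) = (o - 1)*(o + 2)^2*(o + 4)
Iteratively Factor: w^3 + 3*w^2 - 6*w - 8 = (w - 2)*(w^2 + 5*w + 4) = (w - 2)*(w + 4)*(w + 1)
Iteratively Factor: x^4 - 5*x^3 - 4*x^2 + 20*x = (x + 2)*(x^3 - 7*x^2 + 10*x) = x*(x + 2)*(x^2 - 7*x + 10) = x*(x - 5)*(x + 2)*(x - 2)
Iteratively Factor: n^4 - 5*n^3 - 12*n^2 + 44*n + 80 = (n - 4)*(n^3 - n^2 - 16*n - 20) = (n - 5)*(n - 4)*(n^2 + 4*n + 4) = (n - 5)*(n - 4)*(n + 2)*(n + 2)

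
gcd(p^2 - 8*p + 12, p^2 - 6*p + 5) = 1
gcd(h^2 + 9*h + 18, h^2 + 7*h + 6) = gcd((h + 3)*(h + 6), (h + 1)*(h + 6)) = h + 6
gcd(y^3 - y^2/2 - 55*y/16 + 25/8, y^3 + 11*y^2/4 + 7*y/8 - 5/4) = y + 2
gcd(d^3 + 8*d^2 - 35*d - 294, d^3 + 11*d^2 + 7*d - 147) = d^2 + 14*d + 49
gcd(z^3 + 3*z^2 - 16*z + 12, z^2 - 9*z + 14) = z - 2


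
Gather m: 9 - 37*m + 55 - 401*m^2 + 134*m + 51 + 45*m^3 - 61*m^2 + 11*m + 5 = 45*m^3 - 462*m^2 + 108*m + 120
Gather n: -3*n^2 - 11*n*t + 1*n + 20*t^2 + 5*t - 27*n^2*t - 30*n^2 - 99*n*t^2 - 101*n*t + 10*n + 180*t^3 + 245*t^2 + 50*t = n^2*(-27*t - 33) + n*(-99*t^2 - 112*t + 11) + 180*t^3 + 265*t^2 + 55*t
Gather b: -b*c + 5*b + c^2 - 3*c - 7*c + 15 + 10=b*(5 - c) + c^2 - 10*c + 25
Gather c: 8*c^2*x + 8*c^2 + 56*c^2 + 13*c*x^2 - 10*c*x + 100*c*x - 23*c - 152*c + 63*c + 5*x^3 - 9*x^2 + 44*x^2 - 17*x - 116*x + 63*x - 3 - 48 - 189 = c^2*(8*x + 64) + c*(13*x^2 + 90*x - 112) + 5*x^3 + 35*x^2 - 70*x - 240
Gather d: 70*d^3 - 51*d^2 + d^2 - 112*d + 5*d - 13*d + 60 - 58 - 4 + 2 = 70*d^3 - 50*d^2 - 120*d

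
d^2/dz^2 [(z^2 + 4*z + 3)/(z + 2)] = -2/(z^3 + 6*z^2 + 12*z + 8)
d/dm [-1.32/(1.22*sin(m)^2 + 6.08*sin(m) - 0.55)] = (3.2208*sin(m) + 8.0256)*cos(m)/(1.22*sin(m)^2 + 6.08*sin(m) - 0.55)^2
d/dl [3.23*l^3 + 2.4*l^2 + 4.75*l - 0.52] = 9.69*l^2 + 4.8*l + 4.75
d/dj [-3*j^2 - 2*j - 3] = -6*j - 2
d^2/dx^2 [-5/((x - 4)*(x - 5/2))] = 20*(-4*(x - 4)^2 - 2*(x - 4)*(2*x - 5) - (2*x - 5)^2)/((x - 4)^3*(2*x - 5)^3)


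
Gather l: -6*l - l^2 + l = -l^2 - 5*l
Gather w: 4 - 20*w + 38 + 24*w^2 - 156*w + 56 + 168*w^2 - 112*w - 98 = 192*w^2 - 288*w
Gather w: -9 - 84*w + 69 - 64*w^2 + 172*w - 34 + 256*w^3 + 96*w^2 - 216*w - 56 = 256*w^3 + 32*w^2 - 128*w - 30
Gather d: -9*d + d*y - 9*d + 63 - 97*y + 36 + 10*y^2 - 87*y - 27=d*(y - 18) + 10*y^2 - 184*y + 72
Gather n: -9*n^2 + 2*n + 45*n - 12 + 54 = -9*n^2 + 47*n + 42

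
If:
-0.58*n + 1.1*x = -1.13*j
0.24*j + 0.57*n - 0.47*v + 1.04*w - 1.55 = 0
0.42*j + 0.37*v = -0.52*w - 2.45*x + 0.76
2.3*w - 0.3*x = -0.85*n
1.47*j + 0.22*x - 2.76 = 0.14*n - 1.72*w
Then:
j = 21.08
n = 34.37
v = 20.02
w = -13.16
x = -3.53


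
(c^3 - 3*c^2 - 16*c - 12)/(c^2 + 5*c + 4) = (c^2 - 4*c - 12)/(c + 4)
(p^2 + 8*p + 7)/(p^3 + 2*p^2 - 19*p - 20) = (p + 7)/(p^2 + p - 20)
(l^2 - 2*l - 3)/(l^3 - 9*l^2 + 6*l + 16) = (l - 3)/(l^2 - 10*l + 16)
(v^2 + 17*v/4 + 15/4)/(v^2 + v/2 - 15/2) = (4*v + 5)/(2*(2*v - 5))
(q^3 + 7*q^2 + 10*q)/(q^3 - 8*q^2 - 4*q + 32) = q*(q + 5)/(q^2 - 10*q + 16)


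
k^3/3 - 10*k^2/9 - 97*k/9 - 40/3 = (k/3 + 1)*(k - 8)*(k + 5/3)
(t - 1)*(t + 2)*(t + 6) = t^3 + 7*t^2 + 4*t - 12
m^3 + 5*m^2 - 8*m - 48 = (m - 3)*(m + 4)^2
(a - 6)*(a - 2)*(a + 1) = a^3 - 7*a^2 + 4*a + 12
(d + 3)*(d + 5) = d^2 + 8*d + 15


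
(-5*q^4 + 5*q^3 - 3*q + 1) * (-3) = 15*q^4 - 15*q^3 + 9*q - 3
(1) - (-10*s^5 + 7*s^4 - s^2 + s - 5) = 10*s^5 - 7*s^4 + s^2 - s + 6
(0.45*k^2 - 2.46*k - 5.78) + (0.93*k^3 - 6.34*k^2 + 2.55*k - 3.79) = 0.93*k^3 - 5.89*k^2 + 0.0899999999999999*k - 9.57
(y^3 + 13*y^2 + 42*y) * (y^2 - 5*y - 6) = y^5 + 8*y^4 - 29*y^3 - 288*y^2 - 252*y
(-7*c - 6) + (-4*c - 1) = -11*c - 7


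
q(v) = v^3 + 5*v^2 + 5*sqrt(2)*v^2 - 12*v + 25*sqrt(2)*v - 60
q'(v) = 3*v^2 + 10*v + 10*sqrt(2)*v - 12 + 25*sqrt(2)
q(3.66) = 236.21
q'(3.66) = 151.90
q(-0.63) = -70.17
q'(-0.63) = 9.34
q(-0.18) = -63.82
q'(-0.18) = 19.11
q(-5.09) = 1.99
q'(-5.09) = -21.80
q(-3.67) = -32.56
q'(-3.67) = -24.84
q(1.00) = -23.57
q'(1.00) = 50.50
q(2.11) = 52.42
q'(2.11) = 87.65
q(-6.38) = 22.64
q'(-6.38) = -8.56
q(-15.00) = -1069.34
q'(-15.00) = 336.22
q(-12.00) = -330.03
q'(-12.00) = 165.65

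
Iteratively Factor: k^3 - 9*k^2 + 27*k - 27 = (k - 3)*(k^2 - 6*k + 9) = (k - 3)^2*(k - 3)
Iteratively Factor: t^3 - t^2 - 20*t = (t)*(t^2 - t - 20) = t*(t + 4)*(t - 5)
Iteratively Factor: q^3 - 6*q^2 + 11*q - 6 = (q - 2)*(q^2 - 4*q + 3) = (q - 2)*(q - 1)*(q - 3)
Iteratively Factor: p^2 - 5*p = (p)*(p - 5)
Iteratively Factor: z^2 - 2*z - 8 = (z + 2)*(z - 4)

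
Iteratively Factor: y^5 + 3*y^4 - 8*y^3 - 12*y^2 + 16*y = (y)*(y^4 + 3*y^3 - 8*y^2 - 12*y + 16) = y*(y - 1)*(y^3 + 4*y^2 - 4*y - 16) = y*(y - 1)*(y + 4)*(y^2 - 4) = y*(y - 2)*(y - 1)*(y + 4)*(y + 2)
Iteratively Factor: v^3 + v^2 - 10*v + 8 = (v - 2)*(v^2 + 3*v - 4) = (v - 2)*(v - 1)*(v + 4)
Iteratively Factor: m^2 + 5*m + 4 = (m + 1)*(m + 4)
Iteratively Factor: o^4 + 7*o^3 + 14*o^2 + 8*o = (o)*(o^3 + 7*o^2 + 14*o + 8) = o*(o + 1)*(o^2 + 6*o + 8) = o*(o + 1)*(o + 4)*(o + 2)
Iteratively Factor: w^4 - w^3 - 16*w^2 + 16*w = (w - 1)*(w^3 - 16*w) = (w - 1)*(w + 4)*(w^2 - 4*w) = (w - 4)*(w - 1)*(w + 4)*(w)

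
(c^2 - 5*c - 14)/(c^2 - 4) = (c - 7)/(c - 2)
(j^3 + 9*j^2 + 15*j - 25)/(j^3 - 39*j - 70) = (j^2 + 4*j - 5)/(j^2 - 5*j - 14)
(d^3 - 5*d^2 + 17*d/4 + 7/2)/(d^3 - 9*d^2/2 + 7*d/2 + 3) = (d - 7/2)/(d - 3)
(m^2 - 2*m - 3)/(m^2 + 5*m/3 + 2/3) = 3*(m - 3)/(3*m + 2)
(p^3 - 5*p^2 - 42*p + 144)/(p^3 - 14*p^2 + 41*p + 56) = (p^2 + 3*p - 18)/(p^2 - 6*p - 7)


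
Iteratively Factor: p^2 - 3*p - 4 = (p - 4)*(p + 1)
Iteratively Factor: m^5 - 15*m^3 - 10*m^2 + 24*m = (m - 1)*(m^4 + m^3 - 14*m^2 - 24*m) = (m - 1)*(m + 3)*(m^3 - 2*m^2 - 8*m) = (m - 4)*(m - 1)*(m + 3)*(m^2 + 2*m) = (m - 4)*(m - 1)*(m + 2)*(m + 3)*(m)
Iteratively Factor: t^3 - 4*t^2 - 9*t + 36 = (t + 3)*(t^2 - 7*t + 12) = (t - 4)*(t + 3)*(t - 3)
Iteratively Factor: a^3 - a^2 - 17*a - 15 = (a + 1)*(a^2 - 2*a - 15) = (a + 1)*(a + 3)*(a - 5)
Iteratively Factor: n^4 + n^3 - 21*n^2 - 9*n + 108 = (n + 3)*(n^3 - 2*n^2 - 15*n + 36) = (n - 3)*(n + 3)*(n^2 + n - 12) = (n - 3)*(n + 3)*(n + 4)*(n - 3)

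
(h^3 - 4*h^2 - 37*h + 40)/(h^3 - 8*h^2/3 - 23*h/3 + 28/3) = 3*(h^2 - 3*h - 40)/(3*h^2 - 5*h - 28)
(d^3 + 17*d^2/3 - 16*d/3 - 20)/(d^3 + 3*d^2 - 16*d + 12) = (d + 5/3)/(d - 1)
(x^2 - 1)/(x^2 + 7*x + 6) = (x - 1)/(x + 6)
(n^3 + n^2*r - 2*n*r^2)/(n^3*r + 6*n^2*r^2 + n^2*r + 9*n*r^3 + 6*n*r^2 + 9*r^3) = n*(n^2 + n*r - 2*r^2)/(r*(n^3 + 6*n^2*r + n^2 + 9*n*r^2 + 6*n*r + 9*r^2))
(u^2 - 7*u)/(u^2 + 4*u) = (u - 7)/(u + 4)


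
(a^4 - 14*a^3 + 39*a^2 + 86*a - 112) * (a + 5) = a^5 - 9*a^4 - 31*a^3 + 281*a^2 + 318*a - 560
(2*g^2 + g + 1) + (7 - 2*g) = 2*g^2 - g + 8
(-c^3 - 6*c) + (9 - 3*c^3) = -4*c^3 - 6*c + 9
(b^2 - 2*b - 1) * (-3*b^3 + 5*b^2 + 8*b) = -3*b^5 + 11*b^4 + b^3 - 21*b^2 - 8*b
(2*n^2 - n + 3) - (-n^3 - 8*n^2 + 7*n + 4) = n^3 + 10*n^2 - 8*n - 1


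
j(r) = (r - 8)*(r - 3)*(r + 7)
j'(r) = (r - 8)*(r - 3) + (r - 8)*(r + 7) + (r - 3)*(r + 7) = 3*r^2 - 8*r - 53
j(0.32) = 150.66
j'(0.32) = -55.25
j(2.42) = 30.49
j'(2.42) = -54.79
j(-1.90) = 247.40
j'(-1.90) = -26.97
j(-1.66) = 240.38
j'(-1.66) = -31.45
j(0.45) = 143.43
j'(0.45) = -55.99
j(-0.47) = 191.92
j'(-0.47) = -48.58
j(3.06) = -2.98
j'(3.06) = -49.39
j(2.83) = 8.64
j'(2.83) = -51.61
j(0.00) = 168.00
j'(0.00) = -53.00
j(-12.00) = -1500.00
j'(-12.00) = 475.00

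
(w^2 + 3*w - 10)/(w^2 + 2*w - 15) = (w - 2)/(w - 3)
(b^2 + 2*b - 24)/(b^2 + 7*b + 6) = (b - 4)/(b + 1)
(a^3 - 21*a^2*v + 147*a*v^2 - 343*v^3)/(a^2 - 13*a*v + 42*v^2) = (-a^2 + 14*a*v - 49*v^2)/(-a + 6*v)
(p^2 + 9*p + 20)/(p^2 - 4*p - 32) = (p + 5)/(p - 8)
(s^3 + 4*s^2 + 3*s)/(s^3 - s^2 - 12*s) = (s + 1)/(s - 4)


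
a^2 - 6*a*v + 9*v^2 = (a - 3*v)^2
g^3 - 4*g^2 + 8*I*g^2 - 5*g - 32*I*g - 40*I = (g - 5)*(g + 1)*(g + 8*I)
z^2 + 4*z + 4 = (z + 2)^2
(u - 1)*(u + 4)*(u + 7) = u^3 + 10*u^2 + 17*u - 28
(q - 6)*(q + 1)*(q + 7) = q^3 + 2*q^2 - 41*q - 42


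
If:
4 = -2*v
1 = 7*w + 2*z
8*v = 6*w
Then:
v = -2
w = -8/3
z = 59/6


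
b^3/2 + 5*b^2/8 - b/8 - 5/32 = (b/2 + 1/4)*(b - 1/2)*(b + 5/4)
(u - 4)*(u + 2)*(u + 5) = u^3 + 3*u^2 - 18*u - 40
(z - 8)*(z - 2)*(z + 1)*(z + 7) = z^4 - 2*z^3 - 57*z^2 + 58*z + 112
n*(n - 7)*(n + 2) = n^3 - 5*n^2 - 14*n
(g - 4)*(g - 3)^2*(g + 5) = g^4 - 5*g^3 - 17*g^2 + 129*g - 180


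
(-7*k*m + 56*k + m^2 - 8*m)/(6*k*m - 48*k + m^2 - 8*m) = (-7*k + m)/(6*k + m)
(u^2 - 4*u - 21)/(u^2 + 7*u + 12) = (u - 7)/(u + 4)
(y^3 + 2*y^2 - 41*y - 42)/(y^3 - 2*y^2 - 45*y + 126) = (y + 1)/(y - 3)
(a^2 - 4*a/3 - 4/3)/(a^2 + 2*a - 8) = (a + 2/3)/(a + 4)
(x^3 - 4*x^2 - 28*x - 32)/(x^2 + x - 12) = (x^3 - 4*x^2 - 28*x - 32)/(x^2 + x - 12)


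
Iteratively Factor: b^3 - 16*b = (b - 4)*(b^2 + 4*b) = b*(b - 4)*(b + 4)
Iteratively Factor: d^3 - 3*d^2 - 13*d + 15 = (d + 3)*(d^2 - 6*d + 5) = (d - 5)*(d + 3)*(d - 1)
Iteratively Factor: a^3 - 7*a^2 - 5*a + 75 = (a + 3)*(a^2 - 10*a + 25) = (a - 5)*(a + 3)*(a - 5)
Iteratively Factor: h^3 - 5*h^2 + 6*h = (h)*(h^2 - 5*h + 6) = h*(h - 2)*(h - 3)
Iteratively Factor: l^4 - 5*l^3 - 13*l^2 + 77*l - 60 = (l - 5)*(l^3 - 13*l + 12) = (l - 5)*(l - 3)*(l^2 + 3*l - 4) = (l - 5)*(l - 3)*(l + 4)*(l - 1)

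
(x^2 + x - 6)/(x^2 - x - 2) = (x + 3)/(x + 1)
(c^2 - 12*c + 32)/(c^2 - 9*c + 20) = (c - 8)/(c - 5)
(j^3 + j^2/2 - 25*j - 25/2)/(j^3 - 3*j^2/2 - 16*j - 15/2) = (j + 5)/(j + 3)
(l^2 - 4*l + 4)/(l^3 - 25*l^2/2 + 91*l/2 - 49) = 2*(l - 2)/(2*l^2 - 21*l + 49)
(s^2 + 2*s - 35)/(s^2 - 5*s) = (s + 7)/s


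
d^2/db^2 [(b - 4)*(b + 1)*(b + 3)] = 6*b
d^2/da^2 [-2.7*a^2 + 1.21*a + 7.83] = -5.40000000000000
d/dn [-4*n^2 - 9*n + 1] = -8*n - 9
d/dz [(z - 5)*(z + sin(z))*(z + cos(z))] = (5 - z)*(z + sin(z))*(sin(z) - 1) + (z - 5)*(z + cos(z))*(cos(z) + 1) + (z + sin(z))*(z + cos(z))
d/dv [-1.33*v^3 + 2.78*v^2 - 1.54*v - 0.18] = -3.99*v^2 + 5.56*v - 1.54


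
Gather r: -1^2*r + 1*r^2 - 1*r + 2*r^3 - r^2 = 2*r^3 - 2*r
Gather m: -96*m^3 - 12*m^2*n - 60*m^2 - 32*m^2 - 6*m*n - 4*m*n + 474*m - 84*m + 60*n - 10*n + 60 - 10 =-96*m^3 + m^2*(-12*n - 92) + m*(390 - 10*n) + 50*n + 50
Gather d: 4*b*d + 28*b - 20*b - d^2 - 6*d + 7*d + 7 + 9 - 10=8*b - d^2 + d*(4*b + 1) + 6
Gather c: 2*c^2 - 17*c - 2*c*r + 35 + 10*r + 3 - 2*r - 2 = 2*c^2 + c*(-2*r - 17) + 8*r + 36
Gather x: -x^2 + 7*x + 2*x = -x^2 + 9*x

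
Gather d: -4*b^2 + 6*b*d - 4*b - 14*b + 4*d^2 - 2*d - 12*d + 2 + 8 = -4*b^2 - 18*b + 4*d^2 + d*(6*b - 14) + 10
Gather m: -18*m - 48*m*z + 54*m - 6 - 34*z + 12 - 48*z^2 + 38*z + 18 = m*(36 - 48*z) - 48*z^2 + 4*z + 24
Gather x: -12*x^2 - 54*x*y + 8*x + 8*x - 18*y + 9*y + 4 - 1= -12*x^2 + x*(16 - 54*y) - 9*y + 3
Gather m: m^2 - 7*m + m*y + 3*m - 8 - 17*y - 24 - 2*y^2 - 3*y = m^2 + m*(y - 4) - 2*y^2 - 20*y - 32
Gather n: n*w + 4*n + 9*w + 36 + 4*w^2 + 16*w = n*(w + 4) + 4*w^2 + 25*w + 36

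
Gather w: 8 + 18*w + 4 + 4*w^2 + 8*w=4*w^2 + 26*w + 12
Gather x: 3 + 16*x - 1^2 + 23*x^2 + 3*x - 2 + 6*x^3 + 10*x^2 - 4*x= 6*x^3 + 33*x^2 + 15*x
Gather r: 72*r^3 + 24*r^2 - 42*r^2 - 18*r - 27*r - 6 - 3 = 72*r^3 - 18*r^2 - 45*r - 9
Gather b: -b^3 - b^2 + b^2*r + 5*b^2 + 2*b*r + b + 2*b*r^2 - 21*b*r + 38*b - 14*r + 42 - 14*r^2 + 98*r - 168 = -b^3 + b^2*(r + 4) + b*(2*r^2 - 19*r + 39) - 14*r^2 + 84*r - 126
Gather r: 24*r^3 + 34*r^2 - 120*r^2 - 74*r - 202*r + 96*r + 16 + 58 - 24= 24*r^3 - 86*r^2 - 180*r + 50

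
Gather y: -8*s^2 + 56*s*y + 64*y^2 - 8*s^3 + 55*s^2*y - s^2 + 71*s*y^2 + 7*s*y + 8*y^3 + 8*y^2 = -8*s^3 - 9*s^2 + 8*y^3 + y^2*(71*s + 72) + y*(55*s^2 + 63*s)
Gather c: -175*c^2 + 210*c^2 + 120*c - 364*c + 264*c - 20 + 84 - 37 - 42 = 35*c^2 + 20*c - 15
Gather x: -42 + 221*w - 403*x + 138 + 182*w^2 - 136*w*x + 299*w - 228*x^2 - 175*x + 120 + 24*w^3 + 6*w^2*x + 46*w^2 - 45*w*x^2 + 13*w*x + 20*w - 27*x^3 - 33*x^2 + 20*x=24*w^3 + 228*w^2 + 540*w - 27*x^3 + x^2*(-45*w - 261) + x*(6*w^2 - 123*w - 558) + 216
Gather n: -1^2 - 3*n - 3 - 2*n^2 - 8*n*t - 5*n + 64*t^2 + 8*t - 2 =-2*n^2 + n*(-8*t - 8) + 64*t^2 + 8*t - 6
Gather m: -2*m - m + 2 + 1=3 - 3*m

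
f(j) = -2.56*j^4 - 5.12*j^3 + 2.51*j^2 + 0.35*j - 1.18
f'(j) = -10.24*j^3 - 15.36*j^2 + 5.02*j + 0.35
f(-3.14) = -67.88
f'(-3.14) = 150.17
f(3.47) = -554.82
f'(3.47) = -595.03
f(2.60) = -190.28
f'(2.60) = -270.41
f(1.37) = -18.17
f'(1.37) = -47.93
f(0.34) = -1.01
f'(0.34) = -0.12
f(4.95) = -2095.89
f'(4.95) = -1593.14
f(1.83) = -52.22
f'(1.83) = -104.66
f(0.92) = -4.55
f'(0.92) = -16.01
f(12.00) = -61567.06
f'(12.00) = -19845.97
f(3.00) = -323.14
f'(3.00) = -399.31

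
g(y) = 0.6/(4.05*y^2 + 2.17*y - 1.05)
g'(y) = 0.6*(-8.1*y - 2.17)/(4.05*y^2 + 2.17*y - 1.05)^2 = (-4.86*y - 1.302)/(4.05*y^2 + 2.17*y - 1.05)^2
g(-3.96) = 0.01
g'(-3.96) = 0.01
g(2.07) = 0.03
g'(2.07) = -0.03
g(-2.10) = 0.05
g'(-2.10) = 0.06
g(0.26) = -2.83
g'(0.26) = -57.07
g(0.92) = 0.14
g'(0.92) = -0.30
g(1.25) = 0.08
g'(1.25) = -0.12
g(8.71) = 0.00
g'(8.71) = -0.00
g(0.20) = -1.32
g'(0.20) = -11.03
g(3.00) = 0.01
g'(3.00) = -0.01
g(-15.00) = 0.00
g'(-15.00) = 0.00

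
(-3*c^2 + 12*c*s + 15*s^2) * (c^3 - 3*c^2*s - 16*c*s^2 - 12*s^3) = -3*c^5 + 21*c^4*s + 27*c^3*s^2 - 201*c^2*s^3 - 384*c*s^4 - 180*s^5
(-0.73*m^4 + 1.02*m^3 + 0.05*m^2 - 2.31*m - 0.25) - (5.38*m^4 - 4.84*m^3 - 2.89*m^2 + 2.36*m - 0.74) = -6.11*m^4 + 5.86*m^3 + 2.94*m^2 - 4.67*m + 0.49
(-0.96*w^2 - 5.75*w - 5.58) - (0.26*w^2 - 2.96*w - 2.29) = -1.22*w^2 - 2.79*w - 3.29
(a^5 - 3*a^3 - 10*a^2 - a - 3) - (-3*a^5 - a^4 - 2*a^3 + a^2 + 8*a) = 4*a^5 + a^4 - a^3 - 11*a^2 - 9*a - 3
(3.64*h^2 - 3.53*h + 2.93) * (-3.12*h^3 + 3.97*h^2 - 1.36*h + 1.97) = -11.3568*h^5 + 25.4644*h^4 - 28.1061*h^3 + 23.6037*h^2 - 10.9389*h + 5.7721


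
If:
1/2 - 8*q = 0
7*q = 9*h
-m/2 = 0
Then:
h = 7/144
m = 0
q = 1/16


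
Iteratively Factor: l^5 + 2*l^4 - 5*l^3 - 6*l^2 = (l)*(l^4 + 2*l^3 - 5*l^2 - 6*l) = l^2*(l^3 + 2*l^2 - 5*l - 6) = l^2*(l + 3)*(l^2 - l - 2) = l^2*(l + 1)*(l + 3)*(l - 2)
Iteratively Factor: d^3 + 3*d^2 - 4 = (d + 2)*(d^2 + d - 2) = (d - 1)*(d + 2)*(d + 2)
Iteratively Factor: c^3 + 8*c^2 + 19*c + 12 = (c + 4)*(c^2 + 4*c + 3) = (c + 1)*(c + 4)*(c + 3)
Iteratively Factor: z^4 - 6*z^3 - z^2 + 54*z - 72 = (z + 3)*(z^3 - 9*z^2 + 26*z - 24) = (z - 3)*(z + 3)*(z^2 - 6*z + 8) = (z - 4)*(z - 3)*(z + 3)*(z - 2)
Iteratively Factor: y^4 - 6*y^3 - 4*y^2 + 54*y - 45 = (y - 1)*(y^3 - 5*y^2 - 9*y + 45) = (y - 1)*(y + 3)*(y^2 - 8*y + 15) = (y - 3)*(y - 1)*(y + 3)*(y - 5)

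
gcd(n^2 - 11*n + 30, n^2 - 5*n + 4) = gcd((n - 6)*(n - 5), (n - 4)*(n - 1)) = 1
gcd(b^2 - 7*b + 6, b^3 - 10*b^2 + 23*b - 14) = b - 1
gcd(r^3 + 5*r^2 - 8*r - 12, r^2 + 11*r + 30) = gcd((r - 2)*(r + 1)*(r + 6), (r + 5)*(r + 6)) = r + 6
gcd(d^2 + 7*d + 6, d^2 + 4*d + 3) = d + 1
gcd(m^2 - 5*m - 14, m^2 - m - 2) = 1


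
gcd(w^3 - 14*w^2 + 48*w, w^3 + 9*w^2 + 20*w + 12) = 1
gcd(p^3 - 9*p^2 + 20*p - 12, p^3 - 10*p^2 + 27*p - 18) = p^2 - 7*p + 6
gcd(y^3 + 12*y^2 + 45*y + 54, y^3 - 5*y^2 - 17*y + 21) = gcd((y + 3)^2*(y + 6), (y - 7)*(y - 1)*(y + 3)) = y + 3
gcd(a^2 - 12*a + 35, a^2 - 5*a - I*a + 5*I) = a - 5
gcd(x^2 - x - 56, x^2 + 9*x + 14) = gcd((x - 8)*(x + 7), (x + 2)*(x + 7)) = x + 7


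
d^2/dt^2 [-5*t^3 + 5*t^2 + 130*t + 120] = 10 - 30*t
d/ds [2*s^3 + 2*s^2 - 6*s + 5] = 6*s^2 + 4*s - 6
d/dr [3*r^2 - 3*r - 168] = 6*r - 3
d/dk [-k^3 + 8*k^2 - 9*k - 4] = -3*k^2 + 16*k - 9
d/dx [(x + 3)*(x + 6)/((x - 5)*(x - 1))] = (-15*x^2 - 26*x + 153)/(x^4 - 12*x^3 + 46*x^2 - 60*x + 25)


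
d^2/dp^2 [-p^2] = -2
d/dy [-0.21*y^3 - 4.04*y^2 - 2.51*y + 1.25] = -0.63*y^2 - 8.08*y - 2.51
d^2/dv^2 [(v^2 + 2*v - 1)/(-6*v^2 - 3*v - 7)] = 4*(-27*v^3 + 117*v^2 + 153*v - 20)/(216*v^6 + 324*v^5 + 918*v^4 + 783*v^3 + 1071*v^2 + 441*v + 343)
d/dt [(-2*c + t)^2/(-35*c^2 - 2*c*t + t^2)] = 2*(2*c - t)*(35*c^2 + 2*c*t - t^2 + (c - t)*(2*c - t))/(35*c^2 + 2*c*t - t^2)^2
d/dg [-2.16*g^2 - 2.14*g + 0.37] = -4.32*g - 2.14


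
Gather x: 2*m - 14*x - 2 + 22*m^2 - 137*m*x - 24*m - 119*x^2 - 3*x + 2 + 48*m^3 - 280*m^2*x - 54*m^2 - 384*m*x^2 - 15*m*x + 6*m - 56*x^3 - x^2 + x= 48*m^3 - 32*m^2 - 16*m - 56*x^3 + x^2*(-384*m - 120) + x*(-280*m^2 - 152*m - 16)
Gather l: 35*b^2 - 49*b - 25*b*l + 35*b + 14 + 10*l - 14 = 35*b^2 - 14*b + l*(10 - 25*b)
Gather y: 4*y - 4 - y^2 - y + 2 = -y^2 + 3*y - 2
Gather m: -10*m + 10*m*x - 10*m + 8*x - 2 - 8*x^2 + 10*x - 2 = m*(10*x - 20) - 8*x^2 + 18*x - 4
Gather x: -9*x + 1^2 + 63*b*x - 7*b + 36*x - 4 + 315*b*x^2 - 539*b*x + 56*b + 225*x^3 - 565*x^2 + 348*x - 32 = 49*b + 225*x^3 + x^2*(315*b - 565) + x*(375 - 476*b) - 35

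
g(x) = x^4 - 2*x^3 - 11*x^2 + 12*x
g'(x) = 4*x^3 - 6*x^2 - 22*x + 12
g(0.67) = 2.70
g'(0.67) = -4.23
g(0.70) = 2.56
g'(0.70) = -4.97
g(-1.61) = -32.77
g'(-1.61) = 15.17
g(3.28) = -33.81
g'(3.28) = 16.44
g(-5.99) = 1250.66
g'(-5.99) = -931.19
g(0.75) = 2.29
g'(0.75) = -6.19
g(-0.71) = -13.10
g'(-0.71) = 23.16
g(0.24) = 2.22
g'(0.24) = 6.43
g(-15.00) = 54720.00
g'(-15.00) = -14508.00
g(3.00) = -36.00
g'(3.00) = 0.00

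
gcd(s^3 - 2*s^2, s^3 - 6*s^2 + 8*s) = s^2 - 2*s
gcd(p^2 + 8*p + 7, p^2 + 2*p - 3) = 1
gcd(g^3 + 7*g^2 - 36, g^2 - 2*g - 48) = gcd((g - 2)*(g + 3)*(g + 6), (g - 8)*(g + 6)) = g + 6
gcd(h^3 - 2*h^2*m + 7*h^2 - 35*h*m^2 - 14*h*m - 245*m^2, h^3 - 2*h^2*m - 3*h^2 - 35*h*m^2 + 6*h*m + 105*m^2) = h^2 - 2*h*m - 35*m^2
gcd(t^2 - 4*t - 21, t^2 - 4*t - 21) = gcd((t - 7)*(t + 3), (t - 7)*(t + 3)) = t^2 - 4*t - 21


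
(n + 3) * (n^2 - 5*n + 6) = n^3 - 2*n^2 - 9*n + 18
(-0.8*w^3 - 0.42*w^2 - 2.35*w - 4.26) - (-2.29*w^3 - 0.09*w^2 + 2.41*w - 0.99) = 1.49*w^3 - 0.33*w^2 - 4.76*w - 3.27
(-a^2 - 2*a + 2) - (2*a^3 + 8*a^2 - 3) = -2*a^3 - 9*a^2 - 2*a + 5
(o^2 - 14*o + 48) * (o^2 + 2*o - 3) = o^4 - 12*o^3 + 17*o^2 + 138*o - 144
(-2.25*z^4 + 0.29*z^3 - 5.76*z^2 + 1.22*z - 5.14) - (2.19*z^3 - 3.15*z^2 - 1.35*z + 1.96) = -2.25*z^4 - 1.9*z^3 - 2.61*z^2 + 2.57*z - 7.1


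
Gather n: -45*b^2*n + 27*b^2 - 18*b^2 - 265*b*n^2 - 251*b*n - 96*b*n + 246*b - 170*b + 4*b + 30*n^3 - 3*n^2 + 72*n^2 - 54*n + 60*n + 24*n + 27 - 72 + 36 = 9*b^2 + 80*b + 30*n^3 + n^2*(69 - 265*b) + n*(-45*b^2 - 347*b + 30) - 9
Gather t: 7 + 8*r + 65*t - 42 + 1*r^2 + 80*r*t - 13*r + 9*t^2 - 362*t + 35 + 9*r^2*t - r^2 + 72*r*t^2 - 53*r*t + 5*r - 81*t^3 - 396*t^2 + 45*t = -81*t^3 + t^2*(72*r - 387) + t*(9*r^2 + 27*r - 252)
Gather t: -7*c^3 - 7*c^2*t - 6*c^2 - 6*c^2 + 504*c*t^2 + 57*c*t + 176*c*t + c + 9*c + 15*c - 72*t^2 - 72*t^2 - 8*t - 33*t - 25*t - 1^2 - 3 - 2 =-7*c^3 - 12*c^2 + 25*c + t^2*(504*c - 144) + t*(-7*c^2 + 233*c - 66) - 6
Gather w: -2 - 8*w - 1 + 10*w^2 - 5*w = 10*w^2 - 13*w - 3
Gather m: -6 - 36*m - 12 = -36*m - 18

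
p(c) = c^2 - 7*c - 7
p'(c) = 2*c - 7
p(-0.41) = -3.96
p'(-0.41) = -7.82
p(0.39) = -9.58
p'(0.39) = -6.22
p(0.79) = -11.91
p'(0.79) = -5.42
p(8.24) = 3.22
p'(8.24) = 9.48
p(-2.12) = 12.33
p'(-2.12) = -11.24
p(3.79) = -19.17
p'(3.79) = 0.58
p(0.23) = -8.56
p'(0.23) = -6.54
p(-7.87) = 110.03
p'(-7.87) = -22.74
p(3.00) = -19.00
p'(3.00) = -1.00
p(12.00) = 53.00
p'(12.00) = 17.00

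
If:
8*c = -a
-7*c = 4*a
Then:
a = 0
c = 0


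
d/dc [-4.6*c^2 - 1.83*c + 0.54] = -9.2*c - 1.83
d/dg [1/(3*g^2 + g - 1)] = (-6*g - 1)/(3*g^2 + g - 1)^2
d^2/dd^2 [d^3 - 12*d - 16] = 6*d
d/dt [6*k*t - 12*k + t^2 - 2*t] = 6*k + 2*t - 2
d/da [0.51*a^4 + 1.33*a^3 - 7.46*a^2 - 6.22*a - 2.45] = 2.04*a^3 + 3.99*a^2 - 14.92*a - 6.22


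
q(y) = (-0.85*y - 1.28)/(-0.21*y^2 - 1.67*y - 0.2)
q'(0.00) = -49.19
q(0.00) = 6.40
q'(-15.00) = -0.07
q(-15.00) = -0.51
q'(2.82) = -0.11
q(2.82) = 0.56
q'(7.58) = -0.03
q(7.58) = 0.31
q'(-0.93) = -1.18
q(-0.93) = -0.42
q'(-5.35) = -0.57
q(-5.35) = 1.20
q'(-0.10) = -1554.88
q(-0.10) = 34.05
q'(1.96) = -0.20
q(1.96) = 0.69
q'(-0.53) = -4.42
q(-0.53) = -1.32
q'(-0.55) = -4.02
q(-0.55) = -1.24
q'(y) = (-0.85*y - 1.28)*(0.42*y + 1.67)/(-0.21*y^2 - 1.67*y - 0.2)^2 - 0.85/(-0.21*y^2 - 1.67*y - 0.2)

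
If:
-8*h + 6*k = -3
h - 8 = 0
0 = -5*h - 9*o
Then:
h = 8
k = 61/6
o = -40/9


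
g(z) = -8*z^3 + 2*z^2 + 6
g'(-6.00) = -888.00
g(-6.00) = 1806.00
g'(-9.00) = -1980.00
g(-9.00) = 6000.00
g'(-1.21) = -39.98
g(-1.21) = 23.10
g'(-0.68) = -13.82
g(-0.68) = 9.44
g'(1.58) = -53.59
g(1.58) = -20.56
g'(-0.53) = -8.86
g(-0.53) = 7.75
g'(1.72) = -64.12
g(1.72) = -28.79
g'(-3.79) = -359.90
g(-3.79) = 470.25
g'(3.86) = -342.15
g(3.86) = -424.30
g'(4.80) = -533.76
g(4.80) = -832.66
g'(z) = -24*z^2 + 4*z = 4*z*(1 - 6*z)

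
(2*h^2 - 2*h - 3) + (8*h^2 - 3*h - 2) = 10*h^2 - 5*h - 5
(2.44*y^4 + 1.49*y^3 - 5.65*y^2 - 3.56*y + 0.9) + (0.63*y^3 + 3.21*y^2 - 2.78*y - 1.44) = 2.44*y^4 + 2.12*y^3 - 2.44*y^2 - 6.34*y - 0.54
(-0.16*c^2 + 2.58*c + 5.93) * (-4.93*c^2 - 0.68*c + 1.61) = 0.7888*c^4 - 12.6106*c^3 - 31.2469*c^2 + 0.1214*c + 9.5473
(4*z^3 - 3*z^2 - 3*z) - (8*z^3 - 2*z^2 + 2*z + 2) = -4*z^3 - z^2 - 5*z - 2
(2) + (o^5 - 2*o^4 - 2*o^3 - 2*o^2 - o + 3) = o^5 - 2*o^4 - 2*o^3 - 2*o^2 - o + 5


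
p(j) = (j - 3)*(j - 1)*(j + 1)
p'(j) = (j - 3)*(j - 1) + (j - 3)*(j + 1) + (j - 1)*(j + 1) = 3*j^2 - 6*j - 1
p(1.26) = -1.02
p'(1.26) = -3.80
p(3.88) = 12.37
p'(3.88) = 20.88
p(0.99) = 0.04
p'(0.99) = -4.00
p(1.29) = -1.14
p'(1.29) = -3.75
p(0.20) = 2.69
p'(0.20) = -2.08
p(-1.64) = -7.84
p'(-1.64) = 16.91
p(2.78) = -1.48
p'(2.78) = 5.51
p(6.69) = 161.46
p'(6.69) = 93.13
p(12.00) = 1287.00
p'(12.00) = 359.00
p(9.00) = 480.00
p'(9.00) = 188.00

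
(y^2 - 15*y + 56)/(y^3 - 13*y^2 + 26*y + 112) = 1/(y + 2)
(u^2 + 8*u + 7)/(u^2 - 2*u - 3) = (u + 7)/(u - 3)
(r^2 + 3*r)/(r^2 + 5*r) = (r + 3)/(r + 5)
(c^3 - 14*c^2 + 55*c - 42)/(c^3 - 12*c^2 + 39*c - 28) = (c - 6)/(c - 4)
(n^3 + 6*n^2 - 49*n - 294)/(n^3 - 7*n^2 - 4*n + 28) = (n^2 + 13*n + 42)/(n^2 - 4)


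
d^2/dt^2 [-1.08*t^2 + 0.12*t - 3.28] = -2.16000000000000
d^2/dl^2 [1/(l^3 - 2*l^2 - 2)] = 2*(-l^2*(3*l - 4)^2 + (2 - 3*l)*(-l^3 + 2*l^2 + 2))/(-l^3 + 2*l^2 + 2)^3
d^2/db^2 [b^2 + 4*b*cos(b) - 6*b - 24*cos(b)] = -4*b*cos(b) - 8*sin(b) + 24*cos(b) + 2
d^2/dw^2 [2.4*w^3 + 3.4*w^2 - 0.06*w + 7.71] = 14.4*w + 6.8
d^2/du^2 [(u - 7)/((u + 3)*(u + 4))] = 2*(u^3 - 21*u^2 - 183*u - 343)/(u^6 + 21*u^5 + 183*u^4 + 847*u^3 + 2196*u^2 + 3024*u + 1728)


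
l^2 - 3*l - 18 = (l - 6)*(l + 3)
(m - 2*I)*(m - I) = m^2 - 3*I*m - 2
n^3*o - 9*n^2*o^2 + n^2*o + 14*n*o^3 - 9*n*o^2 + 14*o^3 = (n - 7*o)*(n - 2*o)*(n*o + o)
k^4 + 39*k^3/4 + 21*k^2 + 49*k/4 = k*(k + 1)*(k + 7/4)*(k + 7)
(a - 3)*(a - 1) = a^2 - 4*a + 3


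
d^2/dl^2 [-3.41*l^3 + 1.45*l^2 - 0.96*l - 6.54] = 2.9 - 20.46*l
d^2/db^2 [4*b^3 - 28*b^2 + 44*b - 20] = 24*b - 56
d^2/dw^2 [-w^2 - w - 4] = -2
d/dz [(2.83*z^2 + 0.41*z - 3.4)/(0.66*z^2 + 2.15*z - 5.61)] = (5.8139*z^2 - 27.2646*z + 5.0099)/(0.4356*z^4 + 2.838*z^3 - 2.7827*z^2 - 24.123*z + 31.4721)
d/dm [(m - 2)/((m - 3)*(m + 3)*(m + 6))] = 2*(-m^3 + 12*m - 36)/(m^6 + 12*m^5 + 18*m^4 - 216*m^3 - 567*m^2 + 972*m + 2916)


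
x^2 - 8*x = x*(x - 8)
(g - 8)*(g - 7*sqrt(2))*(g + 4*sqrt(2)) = g^3 - 8*g^2 - 3*sqrt(2)*g^2 - 56*g + 24*sqrt(2)*g + 448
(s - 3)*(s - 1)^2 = s^3 - 5*s^2 + 7*s - 3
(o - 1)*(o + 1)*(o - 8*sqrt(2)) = o^3 - 8*sqrt(2)*o^2 - o + 8*sqrt(2)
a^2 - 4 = (a - 2)*(a + 2)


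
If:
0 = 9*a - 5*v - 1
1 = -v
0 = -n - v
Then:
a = -4/9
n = 1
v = -1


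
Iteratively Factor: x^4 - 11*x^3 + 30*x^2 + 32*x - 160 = (x - 4)*(x^3 - 7*x^2 + 2*x + 40) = (x - 5)*(x - 4)*(x^2 - 2*x - 8) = (x - 5)*(x - 4)^2*(x + 2)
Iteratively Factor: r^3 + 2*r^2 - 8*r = (r - 2)*(r^2 + 4*r) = r*(r - 2)*(r + 4)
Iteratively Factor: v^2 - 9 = (v + 3)*(v - 3)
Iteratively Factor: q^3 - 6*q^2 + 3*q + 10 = (q - 2)*(q^2 - 4*q - 5) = (q - 5)*(q - 2)*(q + 1)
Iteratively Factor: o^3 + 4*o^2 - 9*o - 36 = (o - 3)*(o^2 + 7*o + 12) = (o - 3)*(o + 4)*(o + 3)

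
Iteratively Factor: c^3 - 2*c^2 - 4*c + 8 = (c - 2)*(c^2 - 4) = (c - 2)*(c + 2)*(c - 2)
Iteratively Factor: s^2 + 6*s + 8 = (s + 2)*(s + 4)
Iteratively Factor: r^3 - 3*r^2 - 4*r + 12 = (r + 2)*(r^2 - 5*r + 6) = (r - 3)*(r + 2)*(r - 2)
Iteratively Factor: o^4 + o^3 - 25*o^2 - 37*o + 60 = (o + 3)*(o^3 - 2*o^2 - 19*o + 20) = (o + 3)*(o + 4)*(o^2 - 6*o + 5) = (o - 5)*(o + 3)*(o + 4)*(o - 1)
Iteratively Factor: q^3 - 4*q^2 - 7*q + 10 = (q + 2)*(q^2 - 6*q + 5) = (q - 1)*(q + 2)*(q - 5)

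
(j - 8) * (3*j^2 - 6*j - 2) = 3*j^3 - 30*j^2 + 46*j + 16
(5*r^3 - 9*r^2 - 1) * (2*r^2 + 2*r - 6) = 10*r^5 - 8*r^4 - 48*r^3 + 52*r^2 - 2*r + 6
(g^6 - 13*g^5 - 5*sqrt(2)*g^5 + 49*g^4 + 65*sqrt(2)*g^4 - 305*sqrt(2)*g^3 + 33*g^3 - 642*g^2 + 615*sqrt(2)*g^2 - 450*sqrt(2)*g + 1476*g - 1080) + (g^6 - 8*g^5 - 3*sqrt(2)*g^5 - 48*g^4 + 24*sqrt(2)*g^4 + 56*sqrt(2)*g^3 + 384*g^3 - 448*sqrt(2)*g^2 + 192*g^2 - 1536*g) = 2*g^6 - 21*g^5 - 8*sqrt(2)*g^5 + g^4 + 89*sqrt(2)*g^4 - 249*sqrt(2)*g^3 + 417*g^3 - 450*g^2 + 167*sqrt(2)*g^2 - 450*sqrt(2)*g - 60*g - 1080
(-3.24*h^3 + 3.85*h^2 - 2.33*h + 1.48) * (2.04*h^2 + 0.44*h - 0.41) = -6.6096*h^5 + 6.4284*h^4 - 1.7308*h^3 + 0.4155*h^2 + 1.6065*h - 0.6068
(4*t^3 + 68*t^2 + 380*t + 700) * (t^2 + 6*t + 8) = 4*t^5 + 92*t^4 + 820*t^3 + 3524*t^2 + 7240*t + 5600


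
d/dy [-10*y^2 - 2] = -20*y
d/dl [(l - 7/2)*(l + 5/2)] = 2*l - 1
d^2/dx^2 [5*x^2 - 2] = 10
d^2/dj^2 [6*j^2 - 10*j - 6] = 12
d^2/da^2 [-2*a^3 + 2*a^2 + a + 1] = 4 - 12*a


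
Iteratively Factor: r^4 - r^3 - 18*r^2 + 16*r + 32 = (r + 4)*(r^3 - 5*r^2 + 2*r + 8) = (r - 4)*(r + 4)*(r^2 - r - 2) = (r - 4)*(r + 1)*(r + 4)*(r - 2)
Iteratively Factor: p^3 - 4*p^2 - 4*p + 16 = (p - 2)*(p^2 - 2*p - 8) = (p - 2)*(p + 2)*(p - 4)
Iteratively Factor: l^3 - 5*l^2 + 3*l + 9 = (l + 1)*(l^2 - 6*l + 9) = (l - 3)*(l + 1)*(l - 3)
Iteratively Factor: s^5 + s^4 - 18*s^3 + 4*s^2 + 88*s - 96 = (s + 4)*(s^4 - 3*s^3 - 6*s^2 + 28*s - 24) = (s - 2)*(s + 4)*(s^3 - s^2 - 8*s + 12) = (s - 2)^2*(s + 4)*(s^2 + s - 6) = (s - 2)^3*(s + 4)*(s + 3)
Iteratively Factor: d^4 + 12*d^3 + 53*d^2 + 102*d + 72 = (d + 3)*(d^3 + 9*d^2 + 26*d + 24) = (d + 3)^2*(d^2 + 6*d + 8) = (d + 2)*(d + 3)^2*(d + 4)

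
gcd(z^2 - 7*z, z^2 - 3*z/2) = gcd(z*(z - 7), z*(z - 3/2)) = z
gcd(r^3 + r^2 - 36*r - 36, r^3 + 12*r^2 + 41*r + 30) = r^2 + 7*r + 6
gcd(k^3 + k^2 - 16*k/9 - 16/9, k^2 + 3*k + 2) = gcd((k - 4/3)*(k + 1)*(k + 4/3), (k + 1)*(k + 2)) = k + 1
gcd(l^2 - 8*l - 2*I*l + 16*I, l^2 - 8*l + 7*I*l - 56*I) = l - 8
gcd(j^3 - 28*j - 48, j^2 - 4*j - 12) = j^2 - 4*j - 12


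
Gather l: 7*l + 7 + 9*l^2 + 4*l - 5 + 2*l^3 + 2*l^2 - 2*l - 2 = 2*l^3 + 11*l^2 + 9*l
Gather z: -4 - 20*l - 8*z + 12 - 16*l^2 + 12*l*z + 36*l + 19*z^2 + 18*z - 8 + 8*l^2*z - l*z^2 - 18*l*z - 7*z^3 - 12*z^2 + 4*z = -16*l^2 + 16*l - 7*z^3 + z^2*(7 - l) + z*(8*l^2 - 6*l + 14)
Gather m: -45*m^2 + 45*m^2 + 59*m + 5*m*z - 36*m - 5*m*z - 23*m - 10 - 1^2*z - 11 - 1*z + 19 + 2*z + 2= 0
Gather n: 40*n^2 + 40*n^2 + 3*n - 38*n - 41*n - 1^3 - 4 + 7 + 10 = 80*n^2 - 76*n + 12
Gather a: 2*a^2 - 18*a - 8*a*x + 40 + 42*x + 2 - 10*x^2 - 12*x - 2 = 2*a^2 + a*(-8*x - 18) - 10*x^2 + 30*x + 40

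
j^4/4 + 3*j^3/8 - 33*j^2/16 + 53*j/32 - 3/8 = (j/4 + 1)*(j - 3/2)*(j - 1/2)^2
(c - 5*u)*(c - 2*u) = c^2 - 7*c*u + 10*u^2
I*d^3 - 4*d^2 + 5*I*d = d*(d + 5*I)*(I*d + 1)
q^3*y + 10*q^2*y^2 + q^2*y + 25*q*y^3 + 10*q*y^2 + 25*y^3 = (q + 5*y)^2*(q*y + y)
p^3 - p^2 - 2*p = p*(p - 2)*(p + 1)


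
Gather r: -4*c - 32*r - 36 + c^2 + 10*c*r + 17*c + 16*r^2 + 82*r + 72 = c^2 + 13*c + 16*r^2 + r*(10*c + 50) + 36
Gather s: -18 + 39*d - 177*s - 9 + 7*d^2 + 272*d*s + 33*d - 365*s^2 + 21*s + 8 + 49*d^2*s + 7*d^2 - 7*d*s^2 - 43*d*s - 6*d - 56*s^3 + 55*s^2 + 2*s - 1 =14*d^2 + 66*d - 56*s^3 + s^2*(-7*d - 310) + s*(49*d^2 + 229*d - 154) - 20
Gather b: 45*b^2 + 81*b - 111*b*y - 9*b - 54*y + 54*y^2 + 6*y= 45*b^2 + b*(72 - 111*y) + 54*y^2 - 48*y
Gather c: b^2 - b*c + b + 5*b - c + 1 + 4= b^2 + 6*b + c*(-b - 1) + 5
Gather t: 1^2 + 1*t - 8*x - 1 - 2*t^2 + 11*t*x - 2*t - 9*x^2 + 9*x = -2*t^2 + t*(11*x - 1) - 9*x^2 + x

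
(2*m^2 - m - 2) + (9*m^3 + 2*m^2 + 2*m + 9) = 9*m^3 + 4*m^2 + m + 7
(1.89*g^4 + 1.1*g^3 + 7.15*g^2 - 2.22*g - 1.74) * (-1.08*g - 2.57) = -2.0412*g^5 - 6.0453*g^4 - 10.549*g^3 - 15.9779*g^2 + 7.5846*g + 4.4718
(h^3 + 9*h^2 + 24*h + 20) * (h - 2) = h^4 + 7*h^3 + 6*h^2 - 28*h - 40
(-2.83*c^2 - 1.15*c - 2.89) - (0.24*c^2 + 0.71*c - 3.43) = -3.07*c^2 - 1.86*c + 0.54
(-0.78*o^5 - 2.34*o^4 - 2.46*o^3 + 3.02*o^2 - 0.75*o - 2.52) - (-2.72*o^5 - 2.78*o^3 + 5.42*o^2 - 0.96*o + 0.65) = 1.94*o^5 - 2.34*o^4 + 0.32*o^3 - 2.4*o^2 + 0.21*o - 3.17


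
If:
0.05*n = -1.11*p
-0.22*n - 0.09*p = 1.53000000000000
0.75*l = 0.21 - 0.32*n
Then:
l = 3.30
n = -7.09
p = 0.32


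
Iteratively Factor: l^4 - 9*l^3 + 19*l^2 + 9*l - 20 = (l - 1)*(l^3 - 8*l^2 + 11*l + 20) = (l - 4)*(l - 1)*(l^2 - 4*l - 5) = (l - 5)*(l - 4)*(l - 1)*(l + 1)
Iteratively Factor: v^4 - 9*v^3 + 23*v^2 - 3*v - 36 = (v - 4)*(v^3 - 5*v^2 + 3*v + 9) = (v - 4)*(v - 3)*(v^2 - 2*v - 3) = (v - 4)*(v - 3)*(v + 1)*(v - 3)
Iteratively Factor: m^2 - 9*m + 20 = (m - 4)*(m - 5)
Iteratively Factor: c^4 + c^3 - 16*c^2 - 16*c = (c - 4)*(c^3 + 5*c^2 + 4*c) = (c - 4)*(c + 1)*(c^2 + 4*c) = c*(c - 4)*(c + 1)*(c + 4)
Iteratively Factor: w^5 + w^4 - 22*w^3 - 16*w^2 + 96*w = (w + 4)*(w^4 - 3*w^3 - 10*w^2 + 24*w) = (w - 4)*(w + 4)*(w^3 + w^2 - 6*w) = (w - 4)*(w + 3)*(w + 4)*(w^2 - 2*w) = (w - 4)*(w - 2)*(w + 3)*(w + 4)*(w)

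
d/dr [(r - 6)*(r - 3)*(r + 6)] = 3*r^2 - 6*r - 36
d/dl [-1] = 0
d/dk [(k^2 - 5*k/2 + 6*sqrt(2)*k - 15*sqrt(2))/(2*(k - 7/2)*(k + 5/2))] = (-48*sqrt(2)*k^2 + 12*k^2 - 140*k + 240*sqrt(2)*k - 540*sqrt(2) + 175)/(16*k^4 - 32*k^3 - 264*k^2 + 280*k + 1225)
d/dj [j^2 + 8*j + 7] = 2*j + 8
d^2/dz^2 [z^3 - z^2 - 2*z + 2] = 6*z - 2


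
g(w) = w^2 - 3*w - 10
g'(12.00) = 21.00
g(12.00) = 98.00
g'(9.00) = 15.00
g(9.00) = 44.00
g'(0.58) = -1.84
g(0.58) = -11.40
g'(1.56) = 0.12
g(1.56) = -12.25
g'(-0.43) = -3.86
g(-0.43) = -8.53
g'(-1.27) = -5.54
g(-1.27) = -4.58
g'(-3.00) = -9.00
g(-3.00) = 8.00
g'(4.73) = 6.46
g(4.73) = -1.82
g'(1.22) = -0.56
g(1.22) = -12.17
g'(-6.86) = -16.72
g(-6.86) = 57.64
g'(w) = 2*w - 3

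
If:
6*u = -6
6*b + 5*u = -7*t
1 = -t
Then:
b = 2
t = -1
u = -1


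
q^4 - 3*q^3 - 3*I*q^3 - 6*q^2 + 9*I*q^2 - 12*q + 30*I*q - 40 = (q - 5)*(q + 2)*(q - 4*I)*(q + I)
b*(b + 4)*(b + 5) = b^3 + 9*b^2 + 20*b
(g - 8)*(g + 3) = g^2 - 5*g - 24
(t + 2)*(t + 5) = t^2 + 7*t + 10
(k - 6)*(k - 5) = k^2 - 11*k + 30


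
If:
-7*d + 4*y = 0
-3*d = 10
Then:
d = -10/3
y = -35/6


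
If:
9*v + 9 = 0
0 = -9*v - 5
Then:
No Solution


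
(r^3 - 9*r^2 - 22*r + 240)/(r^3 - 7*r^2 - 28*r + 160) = (r - 6)/(r - 4)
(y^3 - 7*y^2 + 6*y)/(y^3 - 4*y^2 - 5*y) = (-y^2 + 7*y - 6)/(-y^2 + 4*y + 5)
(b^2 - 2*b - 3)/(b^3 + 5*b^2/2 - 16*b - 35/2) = 2*(b - 3)/(2*b^2 + 3*b - 35)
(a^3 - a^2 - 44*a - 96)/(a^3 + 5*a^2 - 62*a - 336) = (a^2 + 7*a + 12)/(a^2 + 13*a + 42)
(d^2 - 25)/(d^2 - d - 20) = (d + 5)/(d + 4)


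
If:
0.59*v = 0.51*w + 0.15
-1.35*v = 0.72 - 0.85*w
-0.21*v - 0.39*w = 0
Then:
No Solution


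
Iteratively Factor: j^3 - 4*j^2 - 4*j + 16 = (j - 4)*(j^2 - 4) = (j - 4)*(j - 2)*(j + 2)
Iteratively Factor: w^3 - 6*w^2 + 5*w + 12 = (w - 4)*(w^2 - 2*w - 3) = (w - 4)*(w - 3)*(w + 1)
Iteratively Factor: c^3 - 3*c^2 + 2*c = (c - 1)*(c^2 - 2*c) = c*(c - 1)*(c - 2)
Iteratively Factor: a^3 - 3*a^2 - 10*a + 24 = (a - 2)*(a^2 - a - 12) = (a - 4)*(a - 2)*(a + 3)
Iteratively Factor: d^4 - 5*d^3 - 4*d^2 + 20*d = (d + 2)*(d^3 - 7*d^2 + 10*d) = (d - 2)*(d + 2)*(d^2 - 5*d) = d*(d - 2)*(d + 2)*(d - 5)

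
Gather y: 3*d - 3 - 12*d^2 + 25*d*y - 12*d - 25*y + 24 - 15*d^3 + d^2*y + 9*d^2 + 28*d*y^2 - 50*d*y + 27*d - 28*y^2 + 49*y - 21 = -15*d^3 - 3*d^2 + 18*d + y^2*(28*d - 28) + y*(d^2 - 25*d + 24)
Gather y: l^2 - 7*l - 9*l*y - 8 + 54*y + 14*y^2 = l^2 - 7*l + 14*y^2 + y*(54 - 9*l) - 8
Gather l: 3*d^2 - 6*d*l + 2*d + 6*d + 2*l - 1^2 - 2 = 3*d^2 + 8*d + l*(2 - 6*d) - 3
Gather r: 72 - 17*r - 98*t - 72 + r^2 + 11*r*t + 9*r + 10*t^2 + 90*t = r^2 + r*(11*t - 8) + 10*t^2 - 8*t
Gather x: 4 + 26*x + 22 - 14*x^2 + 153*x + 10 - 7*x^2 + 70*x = -21*x^2 + 249*x + 36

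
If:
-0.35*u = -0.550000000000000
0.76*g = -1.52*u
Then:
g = -3.14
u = 1.57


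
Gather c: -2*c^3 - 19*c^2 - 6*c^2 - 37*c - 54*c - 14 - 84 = -2*c^3 - 25*c^2 - 91*c - 98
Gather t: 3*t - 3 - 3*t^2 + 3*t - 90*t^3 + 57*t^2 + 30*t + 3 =-90*t^3 + 54*t^2 + 36*t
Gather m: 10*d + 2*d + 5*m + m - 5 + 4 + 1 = 12*d + 6*m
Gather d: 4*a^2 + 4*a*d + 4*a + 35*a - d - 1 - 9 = 4*a^2 + 39*a + d*(4*a - 1) - 10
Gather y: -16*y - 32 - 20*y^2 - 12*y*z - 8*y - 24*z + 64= -20*y^2 + y*(-12*z - 24) - 24*z + 32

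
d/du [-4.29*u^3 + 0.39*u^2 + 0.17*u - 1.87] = -12.87*u^2 + 0.78*u + 0.17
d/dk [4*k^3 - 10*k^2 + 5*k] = 12*k^2 - 20*k + 5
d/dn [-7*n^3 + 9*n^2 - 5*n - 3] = -21*n^2 + 18*n - 5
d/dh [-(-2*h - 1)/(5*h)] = -1/(5*h^2)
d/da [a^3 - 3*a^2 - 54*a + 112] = 3*a^2 - 6*a - 54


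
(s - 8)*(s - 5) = s^2 - 13*s + 40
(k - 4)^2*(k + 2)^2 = k^4 - 4*k^3 - 12*k^2 + 32*k + 64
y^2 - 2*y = y*(y - 2)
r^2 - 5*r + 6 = (r - 3)*(r - 2)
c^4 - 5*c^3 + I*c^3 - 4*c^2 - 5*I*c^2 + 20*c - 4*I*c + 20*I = (c - 5)*(c - 2)*(c + 2)*(c + I)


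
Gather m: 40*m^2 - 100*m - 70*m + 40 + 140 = 40*m^2 - 170*m + 180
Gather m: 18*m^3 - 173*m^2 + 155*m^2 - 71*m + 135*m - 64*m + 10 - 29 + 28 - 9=18*m^3 - 18*m^2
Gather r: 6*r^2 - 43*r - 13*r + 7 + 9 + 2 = 6*r^2 - 56*r + 18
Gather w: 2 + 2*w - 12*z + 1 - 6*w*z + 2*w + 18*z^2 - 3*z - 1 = w*(4 - 6*z) + 18*z^2 - 15*z + 2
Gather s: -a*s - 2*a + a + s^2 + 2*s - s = -a + s^2 + s*(1 - a)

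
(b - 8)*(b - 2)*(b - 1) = b^3 - 11*b^2 + 26*b - 16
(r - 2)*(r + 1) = r^2 - r - 2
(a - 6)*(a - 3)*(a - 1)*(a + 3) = a^4 - 7*a^3 - 3*a^2 + 63*a - 54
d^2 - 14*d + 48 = (d - 8)*(d - 6)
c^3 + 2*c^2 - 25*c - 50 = (c - 5)*(c + 2)*(c + 5)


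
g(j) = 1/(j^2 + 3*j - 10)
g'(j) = (-2*j - 3)/(j^2 + 3*j - 10)^2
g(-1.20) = -0.08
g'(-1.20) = -0.00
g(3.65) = 0.07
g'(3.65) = -0.05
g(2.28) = 0.49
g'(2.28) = -1.82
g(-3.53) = -0.12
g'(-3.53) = 0.06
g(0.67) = -0.13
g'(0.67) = -0.08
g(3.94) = 0.06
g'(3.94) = -0.04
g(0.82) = -0.15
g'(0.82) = -0.10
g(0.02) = -0.10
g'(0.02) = -0.03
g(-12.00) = 0.01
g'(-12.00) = 0.00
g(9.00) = 0.01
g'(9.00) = 0.00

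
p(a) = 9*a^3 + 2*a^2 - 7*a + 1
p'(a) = 27*a^2 + 4*a - 7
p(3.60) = 421.62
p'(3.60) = 357.32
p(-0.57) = 3.97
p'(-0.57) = -0.51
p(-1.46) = -12.53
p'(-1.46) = 44.71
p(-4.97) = -1019.68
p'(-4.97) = 640.04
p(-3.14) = -235.93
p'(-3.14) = 246.65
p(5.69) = 1683.90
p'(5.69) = 889.91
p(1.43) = 21.40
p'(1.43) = 53.93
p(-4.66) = -833.70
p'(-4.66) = 560.68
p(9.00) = 6661.00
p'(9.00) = 2216.00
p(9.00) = 6661.00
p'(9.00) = 2216.00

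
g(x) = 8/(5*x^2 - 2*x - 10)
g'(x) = 8*(2 - 10*x)/(5*x^2 - 2*x - 10)^2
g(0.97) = -1.11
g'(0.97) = -1.18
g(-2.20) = 0.43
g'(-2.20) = 0.55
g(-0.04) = -0.81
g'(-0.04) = 0.20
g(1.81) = 2.90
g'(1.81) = -16.90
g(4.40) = 0.10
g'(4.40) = -0.06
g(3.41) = 0.19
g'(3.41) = -0.15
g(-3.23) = 0.16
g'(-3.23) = 0.12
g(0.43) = -0.81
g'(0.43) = -0.19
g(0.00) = -0.80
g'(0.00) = 0.16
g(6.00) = 0.05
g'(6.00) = -0.02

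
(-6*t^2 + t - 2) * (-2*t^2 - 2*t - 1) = 12*t^4 + 10*t^3 + 8*t^2 + 3*t + 2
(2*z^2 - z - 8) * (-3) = -6*z^2 + 3*z + 24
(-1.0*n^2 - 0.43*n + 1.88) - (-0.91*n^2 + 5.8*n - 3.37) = -0.09*n^2 - 6.23*n + 5.25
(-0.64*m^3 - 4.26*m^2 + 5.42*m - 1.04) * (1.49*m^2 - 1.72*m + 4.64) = -0.9536*m^5 - 5.2466*m^4 + 12.4334*m^3 - 30.6384*m^2 + 26.9376*m - 4.8256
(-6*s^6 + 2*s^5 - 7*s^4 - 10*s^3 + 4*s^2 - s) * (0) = 0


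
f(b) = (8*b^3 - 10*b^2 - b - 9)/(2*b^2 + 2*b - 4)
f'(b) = (-4*b - 2)*(8*b^3 - 10*b^2 - b - 9)/(2*b^2 + 2*b - 4)^2 + (24*b^2 - 20*b - 1)/(2*b^2 + 2*b - 4)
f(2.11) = 2.14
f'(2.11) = 4.53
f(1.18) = -9.57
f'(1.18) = 63.90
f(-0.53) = 2.77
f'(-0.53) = -3.71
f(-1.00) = 6.50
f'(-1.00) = -14.00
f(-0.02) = 2.22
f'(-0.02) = 1.20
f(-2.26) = -88.58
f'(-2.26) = -269.48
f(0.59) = 5.38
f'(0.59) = 13.14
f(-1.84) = 99.97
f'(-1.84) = -718.41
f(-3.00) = -39.00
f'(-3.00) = -14.38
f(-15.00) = -70.30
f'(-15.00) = 3.90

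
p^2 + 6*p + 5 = (p + 1)*(p + 5)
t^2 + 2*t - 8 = (t - 2)*(t + 4)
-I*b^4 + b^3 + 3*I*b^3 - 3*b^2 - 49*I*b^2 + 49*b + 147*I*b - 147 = (b - 3)*(b - 7*I)*(b + 7*I)*(-I*b + 1)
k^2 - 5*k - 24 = (k - 8)*(k + 3)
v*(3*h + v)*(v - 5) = 3*h*v^2 - 15*h*v + v^3 - 5*v^2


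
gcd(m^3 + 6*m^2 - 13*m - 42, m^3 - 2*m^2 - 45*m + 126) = m^2 + 4*m - 21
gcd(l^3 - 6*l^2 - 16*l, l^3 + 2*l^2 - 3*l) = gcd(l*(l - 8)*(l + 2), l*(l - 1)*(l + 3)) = l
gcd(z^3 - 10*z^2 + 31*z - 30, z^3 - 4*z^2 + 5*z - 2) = z - 2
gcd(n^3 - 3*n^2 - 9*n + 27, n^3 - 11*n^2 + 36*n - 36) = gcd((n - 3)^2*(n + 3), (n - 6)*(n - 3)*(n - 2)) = n - 3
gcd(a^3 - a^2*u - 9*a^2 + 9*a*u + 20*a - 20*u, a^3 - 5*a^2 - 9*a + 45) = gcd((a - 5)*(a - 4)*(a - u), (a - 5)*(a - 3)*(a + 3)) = a - 5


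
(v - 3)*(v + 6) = v^2 + 3*v - 18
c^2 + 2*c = c*(c + 2)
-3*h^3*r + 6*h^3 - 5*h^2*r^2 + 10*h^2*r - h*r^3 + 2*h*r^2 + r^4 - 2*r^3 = (-3*h + r)*(h + r)^2*(r - 2)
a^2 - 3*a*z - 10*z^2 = (a - 5*z)*(a + 2*z)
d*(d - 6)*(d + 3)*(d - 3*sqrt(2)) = d^4 - 3*sqrt(2)*d^3 - 3*d^3 - 18*d^2 + 9*sqrt(2)*d^2 + 54*sqrt(2)*d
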